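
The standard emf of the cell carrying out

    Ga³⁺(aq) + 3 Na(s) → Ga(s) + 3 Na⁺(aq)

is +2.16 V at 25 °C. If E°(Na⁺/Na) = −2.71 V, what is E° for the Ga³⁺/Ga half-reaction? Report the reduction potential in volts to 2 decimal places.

−0.55 V

In the reaction as written the Ga³⁺/Ga couple is reduced (cathode) and Na⁺/Na is oxidized (anode), so E°cell = E°(Ga³⁺/Ga) − E°(Na⁺/Na).
E°(Ga³⁺/Ga) = E°cell + E°(anode) = +2.16 + (−2.71) = −0.55 V.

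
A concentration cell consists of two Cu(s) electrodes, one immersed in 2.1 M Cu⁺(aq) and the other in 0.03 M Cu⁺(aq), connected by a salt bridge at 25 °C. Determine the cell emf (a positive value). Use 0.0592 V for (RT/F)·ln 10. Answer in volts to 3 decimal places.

For a concentration cell E°cell = 0, since both electrodes use the same couple.
The compartment with the higher Cu⁺(aq) concentration (2.1 M) acts as the cathode; ions are reduced there and produced at the dilute (0.03 M) anode.
With n = 1, Ecell = −(0.0592/1)·log([dilute]/[conc]) = −(0.0592/1)·log(0.03/2.1) = +0.109 V.

0.109 V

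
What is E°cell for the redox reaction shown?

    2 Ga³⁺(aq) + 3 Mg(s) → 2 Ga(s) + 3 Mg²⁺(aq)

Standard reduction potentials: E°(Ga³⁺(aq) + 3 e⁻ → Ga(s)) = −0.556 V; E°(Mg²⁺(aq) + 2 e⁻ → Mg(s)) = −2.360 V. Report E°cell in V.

+1.804 V

In the reaction as written, Ga³⁺(aq) is reduced (cathode) and Mg²⁺(aq) is produced by oxidation at the anode.
E°cell = E°(cathode) − E°(anode) = −0.556 − (−2.360) = +1.804 V.
The positive value indicates the reaction is spontaneous as written.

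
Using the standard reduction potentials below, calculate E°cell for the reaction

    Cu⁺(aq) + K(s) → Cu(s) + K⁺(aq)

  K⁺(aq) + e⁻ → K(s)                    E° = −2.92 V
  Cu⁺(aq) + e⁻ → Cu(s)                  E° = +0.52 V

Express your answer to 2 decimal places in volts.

In the reaction as written, Cu⁺(aq) is reduced (cathode) and K⁺(aq) is produced by oxidation at the anode.
E°cell = E°(cathode) − E°(anode) = +0.52 − (−2.92) = +3.44 V.

+3.44 V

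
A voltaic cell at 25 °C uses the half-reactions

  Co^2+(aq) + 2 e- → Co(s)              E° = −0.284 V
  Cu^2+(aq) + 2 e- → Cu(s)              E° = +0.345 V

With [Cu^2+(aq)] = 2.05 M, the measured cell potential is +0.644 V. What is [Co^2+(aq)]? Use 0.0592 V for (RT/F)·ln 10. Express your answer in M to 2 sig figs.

0.64 M

Cu²⁺/Cu is the cathode (higher E°); E°cell = +0.345 − (−0.284) = +0.629 V with n = 2.
Rearranging E = E° − (0.0592/n)·log Q gives log Q = 2(+0.629 − (+0.644))/0.0592 = −0.507.
For Cu^2+(aq) + Co(s) → Cu(s) + Co^2+(aq), the reaction quotient is Q = [Co^2+(aq)] / [Cu^2+(aq)].
Substituting the known concentrations and solving, log [Co^2+(aq)] = −0.195 and [Co^2+(aq)] = 0.64 M.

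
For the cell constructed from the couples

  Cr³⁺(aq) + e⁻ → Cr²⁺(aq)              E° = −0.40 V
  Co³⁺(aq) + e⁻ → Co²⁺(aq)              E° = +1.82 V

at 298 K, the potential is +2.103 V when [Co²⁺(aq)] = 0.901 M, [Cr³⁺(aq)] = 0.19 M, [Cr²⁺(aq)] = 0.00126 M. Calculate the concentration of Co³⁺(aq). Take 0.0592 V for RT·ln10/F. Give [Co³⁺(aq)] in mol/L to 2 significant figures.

With Co³⁺/Co²⁺ at the cathode and Cr³⁺/Cr²⁺ at the anode, E°cell = +1.82 − (−0.40) = +2.22 V (n = 1).
Since E = E° − (0.0592/n)·log Q, log Q = n(E° − E)/0.0592 = 1.976.
For Co³⁺(aq) + Cr²⁺(aq) → Co²⁺(aq) + Cr³⁺(aq), the reaction quotient is Q = ([Co²⁺(aq)]·[Cr³⁺(aq)]) / ([Co³⁺(aq)]·[Cr²⁺(aq)]).
Substituting the known concentrations and solving, log [Co³⁺(aq)] = 0.157 and [Co³⁺(aq)] = 1.4 M.

1.4 M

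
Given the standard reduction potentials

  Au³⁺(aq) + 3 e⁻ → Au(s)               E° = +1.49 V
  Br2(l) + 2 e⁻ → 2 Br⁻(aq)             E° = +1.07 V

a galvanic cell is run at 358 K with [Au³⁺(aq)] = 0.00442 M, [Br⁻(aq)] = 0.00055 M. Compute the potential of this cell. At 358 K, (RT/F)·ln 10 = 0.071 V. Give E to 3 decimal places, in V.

The Au³⁺/Au couple has the more positive E°, so it is the cathode; Br₂/Br⁻ is the anode.
E°cell = +1.49 − (+1.07) = +0.42 V, with n = 6 electrons transferred.
For the overall reaction 2 Au³⁺(aq) + 6 Br⁻(aq) → 2 Au(s) + 3 Br2(l), Q = 1 / ([Au³⁺(aq)]^2·[Br⁻(aq)]^6) = 1.85×10^24, giving log Q = 24.267.
E = E° − (0.071/n)·log Q = +0.42 − (0.071/6)(24.267) = +0.133 V.

+0.133 V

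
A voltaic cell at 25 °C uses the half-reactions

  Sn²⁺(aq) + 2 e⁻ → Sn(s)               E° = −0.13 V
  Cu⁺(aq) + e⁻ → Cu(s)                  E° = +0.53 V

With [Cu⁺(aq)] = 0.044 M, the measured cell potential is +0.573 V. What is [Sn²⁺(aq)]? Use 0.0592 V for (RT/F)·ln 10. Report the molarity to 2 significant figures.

The Cu⁺/Cu couple has the larger reduction potential, so it is the cathode: E°cell = +0.53 − (−0.13) = +0.66 V and n = 2.
From the Nernst equation, log Q = n(E° − E)/0.0592 = 2·(+0.66 − (+0.573))/0.0592 = 2.939.
Balancing electrons gives 2 Cu⁺(aq) + Sn(s) → 2 Cu(s) + Sn²⁺(aq); thus Q = [Sn²⁺(aq)] / [Cu⁺(aq)]^2.
Solving for the unknown gives log [Sn²⁺(aq)] = 0.226, so [Sn²⁺(aq)] ≈ 1.7 M.

1.7 M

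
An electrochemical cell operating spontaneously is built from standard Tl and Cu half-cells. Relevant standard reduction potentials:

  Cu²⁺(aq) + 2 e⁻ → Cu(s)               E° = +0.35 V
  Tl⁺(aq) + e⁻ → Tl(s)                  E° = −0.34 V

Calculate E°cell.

Of the two couples in this cell, the one with the more positive reduction potential is reduced at the cathode: here that is Cu²⁺/Cu (+0.35 V); Tl⁺/Tl (−0.34 V) is the anode.
E°cell = E°(cathode) − E°(anode) = +0.35 − (−0.34) = +0.69 V.

+0.69 V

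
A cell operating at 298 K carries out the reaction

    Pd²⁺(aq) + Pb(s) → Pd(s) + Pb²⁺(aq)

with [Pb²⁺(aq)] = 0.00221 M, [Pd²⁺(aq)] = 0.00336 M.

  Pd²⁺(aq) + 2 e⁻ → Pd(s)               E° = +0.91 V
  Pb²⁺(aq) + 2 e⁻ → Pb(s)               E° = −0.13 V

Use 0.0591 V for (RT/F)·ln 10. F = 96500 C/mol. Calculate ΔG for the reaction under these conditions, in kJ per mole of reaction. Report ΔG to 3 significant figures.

With Pd²⁺/Pd reduced at the cathode, E°cell = +0.91 − (−0.13) = +1.04 V and n = 2.
The reaction quotient is [Pb²⁺(aq)] / [Pd²⁺(aq)] = 0.658; by Nernst, E = +1.04 − (0.0591/2)(−0.182) = +1.0454 V.
Then ΔG = −nFE = −2 × 96500 × +1.0454 J/mol = −202 kJ/mol.

−202 kJ/mol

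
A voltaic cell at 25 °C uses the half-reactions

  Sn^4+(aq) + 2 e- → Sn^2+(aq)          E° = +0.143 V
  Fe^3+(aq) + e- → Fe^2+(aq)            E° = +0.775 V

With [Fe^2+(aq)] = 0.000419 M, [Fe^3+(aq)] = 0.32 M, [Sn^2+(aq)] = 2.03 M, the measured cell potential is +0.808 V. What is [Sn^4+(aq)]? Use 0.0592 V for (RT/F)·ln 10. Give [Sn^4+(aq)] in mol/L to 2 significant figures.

1.3 M

Fe³⁺/Fe²⁺ is the cathode (higher E°); E°cell = +0.775 − (+0.143) = +0.632 V with n = 2.
From the Nernst equation, log Q = n(E° − E)/0.0592 = 2·(+0.632 − (+0.808))/0.0592 = −5.946.
Balancing electrons gives 2 Fe^3+(aq) + Sn^2+(aq) → 2 Fe^2+(aq) + Sn^4+(aq); thus Q = ([Fe^2+(aq)]^2·[Sn^4+(aq)]) / ([Fe^3+(aq)]^2·[Sn^2+(aq)]).
Solving for the unknown gives log [Sn^4+(aq)] = 0.127, so [Sn^4+(aq)] ≈ 1.3 M.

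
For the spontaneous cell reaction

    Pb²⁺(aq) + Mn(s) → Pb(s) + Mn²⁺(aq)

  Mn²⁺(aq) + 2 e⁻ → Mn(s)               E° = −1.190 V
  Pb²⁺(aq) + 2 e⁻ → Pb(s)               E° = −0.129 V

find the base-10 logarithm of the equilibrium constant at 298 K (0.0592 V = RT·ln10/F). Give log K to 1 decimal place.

log K = 35.8

The Pb²⁺/Pb couple is reduced (cathode); E°cell = −0.129 − (−1.190) = +1.061 V with n = 2.
At equilibrium E = 0, so log K = nE°cell / 0.0592 = (2)(+1.061) / 0.0592 = 35.8.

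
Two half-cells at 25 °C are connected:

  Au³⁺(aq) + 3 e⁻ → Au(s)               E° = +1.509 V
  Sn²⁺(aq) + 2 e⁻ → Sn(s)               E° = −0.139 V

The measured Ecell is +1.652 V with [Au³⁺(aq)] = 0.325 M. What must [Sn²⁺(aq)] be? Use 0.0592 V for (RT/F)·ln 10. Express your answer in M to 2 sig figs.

0.35 M

Au³⁺/Au is the cathode (higher E°); E°cell = +1.509 − (−0.139) = +1.648 V with n = 6.
Rearranging E = E° − (0.0592/n)·log Q gives log Q = 6(+1.648 − (+1.652))/0.0592 = −0.405.
Balancing electrons gives 2 Au³⁺(aq) + 3 Sn(s) → 2 Au(s) + 3 Sn²⁺(aq); thus Q = [Sn²⁺(aq)]^3 / [Au³⁺(aq)]^2.
Isolating [Sn²⁺(aq)] in Q = 10^{−0.405} yields log [Sn²⁺(aq)] = −0.460, i.e. 0.35 M.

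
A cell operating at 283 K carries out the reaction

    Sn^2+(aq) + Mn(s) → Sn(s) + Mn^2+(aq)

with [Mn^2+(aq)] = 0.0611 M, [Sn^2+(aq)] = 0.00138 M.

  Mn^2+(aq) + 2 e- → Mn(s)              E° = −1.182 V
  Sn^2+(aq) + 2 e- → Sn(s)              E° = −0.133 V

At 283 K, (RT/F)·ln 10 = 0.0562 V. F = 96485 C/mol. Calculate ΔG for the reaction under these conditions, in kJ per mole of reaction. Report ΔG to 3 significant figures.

−193 kJ/mol

With Sn²⁺/Sn reduced at the cathode, E°cell = −0.133 − (−1.182) = +1.049 V and n = 2.
Here Q = [Mn^2+(aq)] / [Sn^2+(aq)] = 44.3 (log Q = 1.646), giving E = +1.049 − (0.0562/2)·(1.646) = +1.0027 V.
Then ΔG = −nFE = −2 × 96485 × +1.0027 J/mol = −193 kJ/mol.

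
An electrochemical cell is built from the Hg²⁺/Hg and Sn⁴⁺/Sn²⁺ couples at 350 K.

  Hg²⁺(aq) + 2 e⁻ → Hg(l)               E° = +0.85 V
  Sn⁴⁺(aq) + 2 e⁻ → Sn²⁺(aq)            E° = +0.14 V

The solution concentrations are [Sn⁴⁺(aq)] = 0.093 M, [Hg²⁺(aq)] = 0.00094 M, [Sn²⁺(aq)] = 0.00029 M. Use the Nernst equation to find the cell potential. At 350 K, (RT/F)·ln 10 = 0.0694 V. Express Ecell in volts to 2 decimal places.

+0.52 V

The Hg²⁺/Hg couple has the more positive E°, so it is the cathode; Sn⁴⁺/Sn²⁺ is the anode.
E°cell = E°cat − E°an = +0.85 − (+0.14) = +0.71 V; n = 2.
The balanced reaction is Hg²⁺(aq) + Sn²⁺(aq) → Hg(l) + Sn⁴⁺(aq), so Q = [Sn⁴⁺(aq)] / ([Hg²⁺(aq)]·[Sn²⁺(aq)]) = 3.41×10^5 and log Q = 5.533.
E = E° − (0.0694/n)·log Q = +0.71 − (0.0694/2)(5.533) = +0.52 V.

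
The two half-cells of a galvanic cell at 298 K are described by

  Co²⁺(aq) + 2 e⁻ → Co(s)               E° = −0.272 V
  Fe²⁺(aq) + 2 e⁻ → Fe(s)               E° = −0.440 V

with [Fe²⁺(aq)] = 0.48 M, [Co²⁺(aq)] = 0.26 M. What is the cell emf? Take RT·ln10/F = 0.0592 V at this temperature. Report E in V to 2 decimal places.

+0.16 V

Since E°(Co²⁺/Co) > E°(Fe²⁺/Fe), Co²⁺/Co serves as the cathode.
E°cell = E°cat − E°an = −0.272 − (−0.440) = +0.168 V; n = 2.
Balancing gives Co²⁺(aq) + Fe(s) → Co(s) + Fe²⁺(aq); hence Q = [Fe²⁺(aq)] / [Co²⁺(aq)] = 1.85 (log Q = 0.266).
Applying E = E° − (RT ln10/nF)·log Q gives +0.168 − (0.0592/2)(0.266) = +0.16 V.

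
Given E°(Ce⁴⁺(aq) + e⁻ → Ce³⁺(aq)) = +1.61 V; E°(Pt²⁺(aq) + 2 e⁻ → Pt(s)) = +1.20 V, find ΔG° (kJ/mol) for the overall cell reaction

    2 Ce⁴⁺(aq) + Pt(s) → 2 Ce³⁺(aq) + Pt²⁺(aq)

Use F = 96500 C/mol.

−79.1 kJ/mol

In the reaction as written Ce⁴⁺(aq) is reduced, so the Ce⁴⁺/Ce³⁺ couple is the cathode and Pt²⁺/Pt is the anode.
E°cell = +1.61 − (+1.20) = +0.41 V; balancing electrons gives n = 2.
ΔG° = −nFE°cell = −(2)(96500)(+0.41) J/mol = −79.1 kJ/mol.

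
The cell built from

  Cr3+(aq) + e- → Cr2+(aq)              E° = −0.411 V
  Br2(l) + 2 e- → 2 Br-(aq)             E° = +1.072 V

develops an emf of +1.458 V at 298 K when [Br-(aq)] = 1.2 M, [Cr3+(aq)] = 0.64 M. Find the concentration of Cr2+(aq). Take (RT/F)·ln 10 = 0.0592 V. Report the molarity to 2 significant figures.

The Br₂/Br⁻ couple has the larger reduction potential, so it is the cathode: E°cell = +1.072 − (−0.411) = +1.483 V and n = 2.
Since E = E° − (0.0592/n)·log Q, log Q = n(E° − E)/0.0592 = 0.845.
The balanced reaction is Br2(l) + 2 Cr2+(aq) → 2 Br-(aq) + 2 Cr3+(aq), so Q = ([Br-(aq)]^2·[Cr3+(aq)]^2) / [Cr2+(aq)]^2.
Substituting the known concentrations and solving, log [Cr2+(aq)] = −0.537 and [Cr2+(aq)] = 0.29 M.

0.29 M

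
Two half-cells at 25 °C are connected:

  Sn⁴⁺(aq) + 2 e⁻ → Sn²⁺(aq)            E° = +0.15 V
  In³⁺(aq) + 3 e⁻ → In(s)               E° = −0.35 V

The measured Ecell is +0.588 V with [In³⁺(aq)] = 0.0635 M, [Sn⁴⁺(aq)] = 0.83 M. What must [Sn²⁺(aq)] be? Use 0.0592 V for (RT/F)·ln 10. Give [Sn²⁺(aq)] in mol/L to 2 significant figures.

Sn⁴⁺/Sn²⁺ is the cathode (higher E°); E°cell = +0.15 − (−0.35) = +0.50 V with n = 6.
Rearranging E = E° − (0.0592/n)·log Q gives log Q = 6(+0.50 − (+0.588))/0.0592 = −8.919.
The balanced reaction is 3 Sn⁴⁺(aq) + 2 In(s) → 3 Sn²⁺(aq) + 2 In³⁺(aq), so Q = ([Sn²⁺(aq)]^3·[In³⁺(aq)]^2) / [Sn⁴⁺(aq)]^3.
Substituting the known concentrations and solving, log [Sn²⁺(aq)] = −2.256 and [Sn²⁺(aq)] = 0.0055 M.

0.0055 M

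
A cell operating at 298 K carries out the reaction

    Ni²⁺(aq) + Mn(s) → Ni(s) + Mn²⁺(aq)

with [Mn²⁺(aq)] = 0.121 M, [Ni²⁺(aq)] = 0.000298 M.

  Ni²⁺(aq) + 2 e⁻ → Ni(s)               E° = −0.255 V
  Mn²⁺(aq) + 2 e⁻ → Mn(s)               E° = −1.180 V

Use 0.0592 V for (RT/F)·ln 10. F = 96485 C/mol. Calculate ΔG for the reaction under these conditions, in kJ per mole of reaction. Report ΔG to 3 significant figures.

−164 kJ/mol

With Ni²⁺/Ni reduced at the cathode, E°cell = −0.255 − (−1.180) = +0.925 V and n = 2.
The reaction quotient is [Mn²⁺(aq)] / [Ni²⁺(aq)] = 406; by Nernst, E = +0.925 − (0.0592/2)(2.609) = +0.8478 V.
ΔG = −nFE = −(2)(96485)(+0.8478) J/mol = −164 kJ/mol.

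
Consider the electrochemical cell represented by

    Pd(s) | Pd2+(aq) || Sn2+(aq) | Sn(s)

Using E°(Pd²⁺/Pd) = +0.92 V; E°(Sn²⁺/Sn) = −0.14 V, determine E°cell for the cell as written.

−1.06 V

By convention the left-hand electrode in cell notation is the anode (oxidation) and the right-hand electrode is the cathode (reduction).
E°cell = E°(right) − E°(left) = −0.14 − (+0.92) = −1.06 V.
The negative sign shows that, as written, the cell would require an external voltage to drive the reaction.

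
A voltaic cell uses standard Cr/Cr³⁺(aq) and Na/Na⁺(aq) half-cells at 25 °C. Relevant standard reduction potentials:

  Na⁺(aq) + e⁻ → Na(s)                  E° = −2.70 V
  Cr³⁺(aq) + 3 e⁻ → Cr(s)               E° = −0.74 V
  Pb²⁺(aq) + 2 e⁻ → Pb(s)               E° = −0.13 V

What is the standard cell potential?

Of the two couples in this cell, the one with the more positive reduction potential is reduced at the cathode: here that is Cr³⁺/Cr (−0.74 V); Na⁺/Na (−2.70 V) is the anode.
E°cell = E°(cathode) − E°(anode) = −0.74 − (−2.70) = +1.96 V.

+1.96 V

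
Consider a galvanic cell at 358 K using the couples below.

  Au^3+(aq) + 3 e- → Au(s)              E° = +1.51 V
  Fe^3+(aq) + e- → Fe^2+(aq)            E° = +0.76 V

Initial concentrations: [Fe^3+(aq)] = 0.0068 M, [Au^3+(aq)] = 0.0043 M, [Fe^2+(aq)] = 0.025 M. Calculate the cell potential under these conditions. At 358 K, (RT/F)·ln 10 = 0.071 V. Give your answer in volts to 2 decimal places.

+0.73 V

Au³⁺/Au is reduced (cathode, E° = +1.51 V) and Fe³⁺/Fe²⁺ is oxidized (anode).
The standard potential is +1.51 − (+0.76) = +0.75 V and the balanced reaction transfers n = 3 electrons.
Balancing gives Au^3+(aq) + 3 Fe^2+(aq) → Au(s) + 3 Fe^3+(aq); hence Q = [Fe^3+(aq)]^3 / ([Au^3+(aq)]·[Fe^2+(aq)]^3) = 4.68 (log Q = 0.670).
E = E° − (0.071/n)·log Q = +0.75 − (0.071/3)(0.670) = +0.73 V.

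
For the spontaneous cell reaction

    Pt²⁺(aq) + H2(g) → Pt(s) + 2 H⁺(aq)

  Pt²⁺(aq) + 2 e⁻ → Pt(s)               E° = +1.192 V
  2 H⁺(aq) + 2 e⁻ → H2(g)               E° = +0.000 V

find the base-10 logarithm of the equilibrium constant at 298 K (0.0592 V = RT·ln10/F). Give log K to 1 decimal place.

log K = 40.3

The Pt²⁺/Pt couple is reduced (cathode); E°cell = +1.192 − (+0.000) = +1.192 V with n = 2.
At equilibrium E = 0, so log K = nE°cell / 0.0592 = (2)(+1.192) / 0.0592 = 40.3.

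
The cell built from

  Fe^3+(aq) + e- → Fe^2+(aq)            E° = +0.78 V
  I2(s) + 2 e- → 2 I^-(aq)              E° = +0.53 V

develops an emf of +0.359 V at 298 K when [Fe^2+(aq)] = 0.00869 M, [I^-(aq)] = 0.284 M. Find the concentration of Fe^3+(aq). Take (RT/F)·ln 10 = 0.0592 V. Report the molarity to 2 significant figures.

With Fe³⁺/Fe²⁺ at the cathode and I₂/I⁻ at the anode, E°cell = +0.78 − (+0.53) = +0.25 V (n = 2).
Since E = E° − (0.0592/n)·log Q, log Q = n(E° − E)/0.0592 = −3.682.
For 2 Fe^3+(aq) + 2 I^-(aq) → 2 Fe^2+(aq) + I2(s), the reaction quotient is Q = [Fe^2+(aq)]^2 / ([Fe^3+(aq)]^2·[I^-(aq)]^2).
Substituting the known concentrations and solving, log [Fe^3+(aq)] = 0.327 and [Fe^3+(aq)] = 2.1 M.

2.1 M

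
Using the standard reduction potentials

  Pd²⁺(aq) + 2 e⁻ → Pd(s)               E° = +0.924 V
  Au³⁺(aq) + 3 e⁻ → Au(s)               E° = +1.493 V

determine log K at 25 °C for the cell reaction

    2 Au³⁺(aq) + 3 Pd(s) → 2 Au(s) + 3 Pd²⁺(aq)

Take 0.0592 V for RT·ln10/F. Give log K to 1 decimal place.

The Au³⁺/Au couple is reduced (cathode); E°cell = +1.493 − (+0.924) = +0.569 V with n = 6.
At equilibrium E = 0, so log K = nE°cell / 0.0592 = (6)(+0.569) / 0.0592 = 57.7.

log K = 57.7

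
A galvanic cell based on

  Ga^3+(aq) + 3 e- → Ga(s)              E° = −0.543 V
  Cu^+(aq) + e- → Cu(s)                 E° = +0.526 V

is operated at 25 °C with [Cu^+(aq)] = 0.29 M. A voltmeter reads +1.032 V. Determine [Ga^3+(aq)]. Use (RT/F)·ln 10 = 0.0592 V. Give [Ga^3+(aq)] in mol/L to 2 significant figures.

1.8 M

With Cu⁺/Cu at the cathode and Ga³⁺/Ga at the anode, E°cell = +0.526 − (−0.543) = +1.069 V (n = 3).
From the Nernst equation, log Q = n(E° − E)/0.0592 = 3·(+1.069 − (+1.032))/0.0592 = 1.875.
For 3 Cu^+(aq) + Ga(s) → 3 Cu(s) + Ga^3+(aq), the reaction quotient is Q = [Ga^3+(aq)] / [Cu^+(aq)]^3.
Isolating [Ga^3+(aq)] in Q = 10^{1.875} yields log [Ga^3+(aq)] = 0.262, i.e. 1.8 M.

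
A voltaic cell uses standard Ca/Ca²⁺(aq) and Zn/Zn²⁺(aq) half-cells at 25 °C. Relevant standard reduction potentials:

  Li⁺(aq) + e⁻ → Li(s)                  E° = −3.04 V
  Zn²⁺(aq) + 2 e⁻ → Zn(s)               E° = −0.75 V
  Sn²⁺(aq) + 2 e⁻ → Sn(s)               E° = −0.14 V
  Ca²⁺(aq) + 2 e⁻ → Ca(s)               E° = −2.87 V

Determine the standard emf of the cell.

+2.12 V

Of the two couples in this cell, the one with the more positive reduction potential is reduced at the cathode: here that is Zn²⁺/Zn (−0.75 V); Ca²⁺/Ca (−2.87 V) is the anode.
E°cell = E°(cathode) − E°(anode) = −0.75 − (−2.87) = +2.12 V.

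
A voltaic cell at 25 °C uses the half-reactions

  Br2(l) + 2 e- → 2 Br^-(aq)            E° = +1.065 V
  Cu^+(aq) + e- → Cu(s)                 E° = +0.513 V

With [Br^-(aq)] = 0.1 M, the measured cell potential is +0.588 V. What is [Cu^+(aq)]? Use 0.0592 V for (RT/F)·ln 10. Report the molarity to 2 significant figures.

2.5 M

With Br₂/Br⁻ at the cathode and Cu⁺/Cu at the anode, E°cell = +1.065 − (+0.513) = +0.552 V (n = 2).
From the Nernst equation, log Q = n(E° − E)/0.0592 = 2·(+0.552 − (+0.588))/0.0592 = −1.216.
Balancing electrons gives Br2(l) + 2 Cu(s) → 2 Br^-(aq) + 2 Cu^+(aq); thus Q = [Br^-(aq)]^2·[Cu^+(aq)]^2.
Substituting the known concentrations and solving, log [Cu^+(aq)] = 0.392 and [Cu^+(aq)] = 2.5 M.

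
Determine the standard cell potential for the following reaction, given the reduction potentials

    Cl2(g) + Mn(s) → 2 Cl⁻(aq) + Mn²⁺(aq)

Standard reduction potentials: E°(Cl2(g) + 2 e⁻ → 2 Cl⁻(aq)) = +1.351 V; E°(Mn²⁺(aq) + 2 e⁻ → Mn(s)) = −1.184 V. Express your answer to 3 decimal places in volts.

Cl2(g) gains electrons, so the Cl₂/Cl⁻ couple is the cathode; the Mn²⁺/Mn couple is the anode.
E°cell = E°(cathode) − E°(anode) = +1.351 − (−1.184) = +2.535 V.

+2.535 V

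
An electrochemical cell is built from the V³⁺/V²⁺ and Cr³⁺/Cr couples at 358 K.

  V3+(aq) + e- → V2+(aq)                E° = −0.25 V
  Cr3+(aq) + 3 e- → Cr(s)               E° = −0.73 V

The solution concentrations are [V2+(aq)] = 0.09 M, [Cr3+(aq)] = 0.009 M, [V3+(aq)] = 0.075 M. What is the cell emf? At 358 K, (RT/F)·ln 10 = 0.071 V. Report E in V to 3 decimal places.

+0.523 V

V³⁺/V²⁺ is reduced (cathode, E° = −0.25 V) and Cr³⁺/Cr is oxidized (anode).
The standard potential is −0.25 − (−0.73) = +0.48 V and the balanced reaction transfers n = 3 electrons.
For the overall reaction 3 V3+(aq) + Cr(s) → 3 V2+(aq) + Cr3+(aq), Q = ([V2+(aq)]^3·[Cr3+(aq)]) / [V3+(aq)]^3 = 0.0156, giving log Q = −1.808.
E = E° − (0.071/n)·log Q = +0.48 − (0.071/3)(−1.808) = +0.523 V.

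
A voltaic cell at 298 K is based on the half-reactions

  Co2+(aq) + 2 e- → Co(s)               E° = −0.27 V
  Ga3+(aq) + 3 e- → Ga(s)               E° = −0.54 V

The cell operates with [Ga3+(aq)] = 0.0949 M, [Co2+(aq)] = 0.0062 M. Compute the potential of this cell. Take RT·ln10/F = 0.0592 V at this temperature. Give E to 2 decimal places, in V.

Co²⁺/Co is reduced (cathode, E° = −0.27 V) and Ga³⁺/Ga is oxidized (anode).
E°cell = −0.27 − (−0.54) = +0.27 V, with n = 6 electrons transferred.
For the overall reaction 3 Co2+(aq) + 2 Ga(s) → 3 Co(s) + 2 Ga3+(aq), Q = [Ga3+(aq)]^2 / [Co2+(aq)]^3 = 3.78×10^4, giving log Q = 4.577.
Applying E = E° − (RT ln10/nF)·log Q gives +0.27 − (0.0592/6)(4.577) = +0.22 V.

+0.22 V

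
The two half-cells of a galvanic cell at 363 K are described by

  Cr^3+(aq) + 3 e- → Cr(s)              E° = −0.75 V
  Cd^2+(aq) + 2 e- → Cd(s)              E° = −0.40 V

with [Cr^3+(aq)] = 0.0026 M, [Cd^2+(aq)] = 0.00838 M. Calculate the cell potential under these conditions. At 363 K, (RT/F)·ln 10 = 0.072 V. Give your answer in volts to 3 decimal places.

Since E°(Cd²⁺/Cd) > E°(Cr³⁺/Cr), Cd²⁺/Cd serves as the cathode.
E°cell = E°cat − E°an = −0.40 − (−0.75) = +0.35 V; n = 6.
For the overall reaction 3 Cd^2+(aq) + 2 Cr(s) → 3 Cd(s) + 2 Cr^3+(aq), Q = [Cr^3+(aq)]^2 / [Cd^2+(aq)]^3 = 11.5, giving log Q = 1.060.
By the Nernst equation, E = +0.35 − (0.072/6)·(1.060) = +0.337 V.

+0.337 V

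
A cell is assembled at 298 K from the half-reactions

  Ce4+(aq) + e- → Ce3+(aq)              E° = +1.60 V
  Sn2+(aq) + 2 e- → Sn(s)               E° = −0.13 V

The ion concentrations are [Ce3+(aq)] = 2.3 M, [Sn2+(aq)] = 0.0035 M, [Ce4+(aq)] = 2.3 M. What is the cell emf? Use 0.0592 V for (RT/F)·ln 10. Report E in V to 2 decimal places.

+1.80 V

Ce⁴⁺/Ce³⁺ is reduced (cathode, E° = +1.60 V) and Sn²⁺/Sn is oxidized (anode).
E°cell = +1.60 − (−0.13) = +1.73 V, with n = 2 electrons transferred.
The balanced reaction is 2 Ce4+(aq) + Sn(s) → 2 Ce3+(aq) + Sn2+(aq), so Q = ([Ce3+(aq)]^2·[Sn2+(aq)]) / [Ce4+(aq)]^2 = 0.0035 and log Q = −2.456.
Applying E = E° − (RT ln10/nF)·log Q gives +1.73 − (0.0592/2)(−2.456) = +1.80 V.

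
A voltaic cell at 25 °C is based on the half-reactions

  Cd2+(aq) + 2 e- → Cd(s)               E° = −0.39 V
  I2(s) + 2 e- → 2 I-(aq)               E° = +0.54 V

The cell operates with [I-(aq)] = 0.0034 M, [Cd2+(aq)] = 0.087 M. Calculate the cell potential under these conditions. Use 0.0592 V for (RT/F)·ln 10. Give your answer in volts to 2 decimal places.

+1.11 V

The I₂/I⁻ couple has the more positive E°, so it is the cathode; Cd²⁺/Cd is the anode.
E°cell = +0.54 − (−0.39) = +0.93 V, with n = 2 electrons transferred.
For the overall reaction I2(s) + Cd(s) → 2 I-(aq) + Cd2+(aq), Q = [I-(aq)]^2·[Cd2+(aq)] = 1.01×10^−6, giving log Q = −5.998.
Applying E = E° − (RT ln10/nF)·log Q gives +0.93 − (0.0592/2)(−5.998) = +1.11 V.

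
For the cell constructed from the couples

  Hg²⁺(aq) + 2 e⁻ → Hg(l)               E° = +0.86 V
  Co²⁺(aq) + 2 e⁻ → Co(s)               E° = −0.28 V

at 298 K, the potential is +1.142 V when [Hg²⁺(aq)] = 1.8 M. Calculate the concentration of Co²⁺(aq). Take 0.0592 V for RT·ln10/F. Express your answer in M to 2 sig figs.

The Hg²⁺/Hg couple has the larger reduction potential, so it is the cathode: E°cell = +0.86 − (−0.28) = +1.14 V and n = 2.
From the Nernst equation, log Q = n(E° − E)/0.0592 = 2·(+1.14 − (+1.142))/0.0592 = −0.068.
For Hg²⁺(aq) + Co(s) → Hg(l) + Co²⁺(aq), the reaction quotient is Q = [Co²⁺(aq)] / [Hg²⁺(aq)].
Solving for the unknown gives log [Co²⁺(aq)] = 0.187, so [Co²⁺(aq)] ≈ 1.5 M.

1.5 M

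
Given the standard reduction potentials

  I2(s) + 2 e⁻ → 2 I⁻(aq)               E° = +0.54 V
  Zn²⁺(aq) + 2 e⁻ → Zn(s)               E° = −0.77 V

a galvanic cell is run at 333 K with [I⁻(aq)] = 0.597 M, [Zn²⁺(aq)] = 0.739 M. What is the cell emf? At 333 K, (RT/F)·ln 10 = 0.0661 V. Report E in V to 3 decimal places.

Since E°(I₂/I⁻) > E°(Zn²⁺/Zn), I₂/I⁻ serves as the cathode.
The standard potential is +0.54 − (−0.77) = +1.31 V and the balanced reaction transfers n = 2 electrons.
For the overall reaction I2(s) + Zn(s) → 2 I⁻(aq) + Zn²⁺(aq), Q = [I⁻(aq)]^2·[Zn²⁺(aq)] = 0.263, giving log Q = −0.579.
E = E° − (0.0661/n)·log Q = +1.31 − (0.0661/2)(−0.579) = +1.329 V.

+1.329 V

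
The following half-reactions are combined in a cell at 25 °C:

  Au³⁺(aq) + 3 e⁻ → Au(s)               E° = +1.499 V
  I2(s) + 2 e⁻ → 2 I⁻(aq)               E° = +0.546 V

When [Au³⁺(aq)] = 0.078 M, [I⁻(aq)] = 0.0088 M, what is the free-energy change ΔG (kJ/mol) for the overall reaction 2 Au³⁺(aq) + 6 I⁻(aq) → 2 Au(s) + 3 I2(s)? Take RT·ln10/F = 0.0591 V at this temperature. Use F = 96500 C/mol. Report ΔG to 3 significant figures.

With Au³⁺/Au reduced at the cathode, E°cell = +1.499 − (+0.546) = +0.953 V and n = 6.
Here Q = 1 / ([Au³⁺(aq)]^2·[I⁻(aq)]^6) = 3.54×10^14 (log Q = 14.549), giving E = +0.953 − (0.0591/6)·(14.549) = +0.8097 V.
ΔG = −nFE = −(6)(96500)(+0.8097) J/mol = −469 kJ/mol.

−469 kJ/mol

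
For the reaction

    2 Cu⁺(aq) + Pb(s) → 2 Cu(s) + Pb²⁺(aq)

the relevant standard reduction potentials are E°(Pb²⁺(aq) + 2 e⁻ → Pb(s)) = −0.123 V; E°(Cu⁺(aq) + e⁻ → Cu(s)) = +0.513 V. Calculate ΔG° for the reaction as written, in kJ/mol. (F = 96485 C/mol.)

−123 kJ/mol

In the reaction as written Cu⁺(aq) is reduced, so the Cu⁺/Cu couple is the cathode and Pb²⁺/Pb is the anode.
E°cell = +0.513 − (−0.123) = +0.636 V; balancing electrons gives n = 2.
ΔG° = −nFE°cell = −(2)(96485)(+0.636) J/mol = −123 kJ/mol.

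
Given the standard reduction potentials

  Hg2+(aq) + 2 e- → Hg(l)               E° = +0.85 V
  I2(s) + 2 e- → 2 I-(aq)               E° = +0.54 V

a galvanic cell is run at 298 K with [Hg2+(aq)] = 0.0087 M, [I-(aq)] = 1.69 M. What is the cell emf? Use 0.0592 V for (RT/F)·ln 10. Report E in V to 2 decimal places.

Hg²⁺/Hg is reduced (cathode, E° = +0.85 V) and I₂/I⁻ is oxidized (anode).
E°cell = +0.85 − (+0.54) = +0.31 V, with n = 2 electrons transferred.
Balancing gives Hg2+(aq) + 2 I-(aq) → Hg(l) + I2(s); hence Q = 1 / ([Hg2+(aq)]·[I-(aq)]^2) = 40.2 (log Q = 1.605).
E = E° − (0.0592/n)·log Q = +0.31 − (0.0592/2)(1.605) = +0.26 V.

+0.26 V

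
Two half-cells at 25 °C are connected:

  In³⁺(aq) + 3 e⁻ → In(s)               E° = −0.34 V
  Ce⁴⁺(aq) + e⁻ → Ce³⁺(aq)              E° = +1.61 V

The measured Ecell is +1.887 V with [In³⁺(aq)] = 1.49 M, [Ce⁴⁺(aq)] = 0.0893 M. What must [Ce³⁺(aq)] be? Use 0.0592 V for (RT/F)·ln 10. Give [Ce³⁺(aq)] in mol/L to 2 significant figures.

0.91 M

The Ce⁴⁺/Ce³⁺ couple has the larger reduction potential, so it is the cathode: E°cell = +1.61 − (−0.34) = +1.95 V and n = 3.
From the Nernst equation, log Q = n(E° − E)/0.0592 = 3·(+1.95 − (+1.887))/0.0592 = 3.193.
For 3 Ce⁴⁺(aq) + In(s) → 3 Ce³⁺(aq) + In³⁺(aq), the reaction quotient is Q = ([Ce³⁺(aq)]^3·[In³⁺(aq)]) / [Ce⁴⁺(aq)]^3.
Substituting the known concentrations and solving, log [Ce³⁺(aq)] = −0.043 and [Ce³⁺(aq)] = 0.91 M.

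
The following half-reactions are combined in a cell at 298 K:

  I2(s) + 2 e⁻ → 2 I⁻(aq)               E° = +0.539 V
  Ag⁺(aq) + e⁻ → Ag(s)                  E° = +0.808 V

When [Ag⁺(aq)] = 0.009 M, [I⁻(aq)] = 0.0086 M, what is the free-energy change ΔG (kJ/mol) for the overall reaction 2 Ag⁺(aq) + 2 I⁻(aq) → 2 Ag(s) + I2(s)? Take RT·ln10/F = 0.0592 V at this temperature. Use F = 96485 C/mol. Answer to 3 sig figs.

The standard cell potential is +0.808 − (+0.539) = +0.269 V, with n = 2 electrons in the balanced equation.
Here Q = 1 / ([Ag⁺(aq)]^2·[I⁻(aq)]^2) = 1.67×10^8 (log Q = 8.223), giving E = +0.269 − (0.0592/2)·(8.223) = +0.0256 V.
Finally ΔG = −nFE = −(2)(96485 C/mol)(+0.0256 V) = −4.94 kJ/mol.

−4.94 kJ/mol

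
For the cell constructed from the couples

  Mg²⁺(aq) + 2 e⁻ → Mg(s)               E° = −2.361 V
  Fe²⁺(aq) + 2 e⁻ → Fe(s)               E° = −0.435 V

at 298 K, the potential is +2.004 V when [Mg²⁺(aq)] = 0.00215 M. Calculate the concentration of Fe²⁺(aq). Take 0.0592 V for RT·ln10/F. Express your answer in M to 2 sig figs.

With Fe²⁺/Fe at the cathode and Mg²⁺/Mg at the anode, E°cell = −0.435 − (−2.361) = +1.926 V (n = 2).
From the Nernst equation, log Q = n(E° − E)/0.0592 = 2·(+1.926 − (+2.004))/0.0592 = −2.635.
For Fe²⁺(aq) + Mg(s) → Fe(s) + Mg²⁺(aq), the reaction quotient is Q = [Mg²⁺(aq)] / [Fe²⁺(aq)].
Substituting the known concentrations and solving, log [Fe²⁺(aq)] = −0.033 and [Fe²⁺(aq)] = 0.93 M.

0.93 M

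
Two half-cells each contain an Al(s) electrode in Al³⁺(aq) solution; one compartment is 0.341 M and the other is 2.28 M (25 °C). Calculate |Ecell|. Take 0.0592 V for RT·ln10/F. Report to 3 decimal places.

For a concentration cell E°cell = 0, since both electrodes use the same couple.
The compartment with the higher Al³⁺(aq) concentration (2.28 M) acts as the cathode; ions are reduced there and produced at the dilute (0.341 M) anode.
With n = 3, Ecell = −(0.0592/3)·log([dilute]/[conc]) = −(0.0592/3)·log(0.341/2.28) = +0.016 V.

0.016 V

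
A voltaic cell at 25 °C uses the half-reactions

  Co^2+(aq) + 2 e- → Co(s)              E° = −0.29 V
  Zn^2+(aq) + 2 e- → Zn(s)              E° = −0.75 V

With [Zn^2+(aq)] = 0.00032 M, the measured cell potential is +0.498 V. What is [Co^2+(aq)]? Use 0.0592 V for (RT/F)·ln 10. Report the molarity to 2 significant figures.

0.0062 M

The Co²⁺/Co couple has the larger reduction potential, so it is the cathode: E°cell = −0.29 − (−0.75) = +0.46 V and n = 2.
Rearranging E = E° − (0.0592/n)·log Q gives log Q = 2(+0.46 − (+0.498))/0.0592 = −1.284.
For Co^2+(aq) + Zn(s) → Co(s) + Zn^2+(aq), the reaction quotient is Q = [Zn^2+(aq)] / [Co^2+(aq)].
Substituting the known concentrations and solving, log [Co^2+(aq)] = −2.211 and [Co^2+(aq)] = 0.0062 M.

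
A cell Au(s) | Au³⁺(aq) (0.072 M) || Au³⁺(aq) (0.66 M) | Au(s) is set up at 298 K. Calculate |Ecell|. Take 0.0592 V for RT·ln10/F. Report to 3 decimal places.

0.019 V

For a concentration cell E°cell = 0, since both electrodes use the same couple.
The compartment with the higher Au³⁺(aq) concentration (0.66 M) acts as the cathode; ions are reduced there and produced at the dilute (0.072 M) anode.
With n = 3, Ecell = −(0.0592/3)·log([dilute]/[conc]) = −(0.0592/3)·log(0.072/0.66) = +0.019 V.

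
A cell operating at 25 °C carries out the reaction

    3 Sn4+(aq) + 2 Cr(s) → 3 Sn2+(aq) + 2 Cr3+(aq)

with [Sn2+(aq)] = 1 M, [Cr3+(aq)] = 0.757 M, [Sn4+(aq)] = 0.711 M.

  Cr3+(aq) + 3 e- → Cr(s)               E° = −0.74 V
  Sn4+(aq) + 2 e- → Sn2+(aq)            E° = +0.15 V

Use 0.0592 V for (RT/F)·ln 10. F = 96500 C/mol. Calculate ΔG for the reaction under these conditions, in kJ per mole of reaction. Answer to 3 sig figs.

−514 kJ/mol

E°cell = +0.15 − (−0.74) = +0.89 V; the balanced reaction transfers n = 6 electrons.
The reaction quotient is ([Sn2+(aq)]^3·[Cr3+(aq)]^2) / [Sn4+(aq)]^3 = 1.59; by Nernst, E = +0.89 − (0.0592/6)(0.203) = +0.8880 V.
ΔG = −nFE = −(6)(96500)(+0.8880) J/mol = −514 kJ/mol.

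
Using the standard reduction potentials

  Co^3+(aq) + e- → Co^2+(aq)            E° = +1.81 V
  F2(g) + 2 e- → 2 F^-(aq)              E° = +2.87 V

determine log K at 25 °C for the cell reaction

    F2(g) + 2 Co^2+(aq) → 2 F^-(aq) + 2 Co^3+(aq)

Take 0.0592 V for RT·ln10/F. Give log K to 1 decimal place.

log K = 35.8

The F₂/F⁻ couple is reduced (cathode); E°cell = +2.87 − (+1.81) = +1.06 V with n = 2.
At equilibrium E = 0, so log K = nE°cell / 0.0592 = (2)(+1.06) / 0.0592 = 35.8.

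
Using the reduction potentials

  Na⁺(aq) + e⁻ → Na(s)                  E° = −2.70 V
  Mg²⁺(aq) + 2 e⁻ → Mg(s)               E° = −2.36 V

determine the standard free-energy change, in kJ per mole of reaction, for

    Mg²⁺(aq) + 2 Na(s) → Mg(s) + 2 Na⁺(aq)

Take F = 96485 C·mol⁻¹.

−65.6 kJ/mol

In the reaction as written Mg²⁺(aq) is reduced, so the Mg²⁺/Mg couple is the cathode and Na⁺/Na is the anode.
E°cell = −2.36 − (−2.70) = +0.34 V; balancing electrons gives n = 2.
ΔG° = −nFE°cell = −(2)(96485)(+0.34) J/mol = −65.6 kJ/mol.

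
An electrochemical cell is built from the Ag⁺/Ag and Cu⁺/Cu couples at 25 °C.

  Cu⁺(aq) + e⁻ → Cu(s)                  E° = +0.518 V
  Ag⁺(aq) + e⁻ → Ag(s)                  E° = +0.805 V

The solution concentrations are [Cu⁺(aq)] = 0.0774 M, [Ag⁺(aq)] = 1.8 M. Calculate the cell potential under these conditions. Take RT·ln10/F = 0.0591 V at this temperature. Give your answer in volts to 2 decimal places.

Since E°(Ag⁺/Ag) > E°(Cu⁺/Cu), Ag⁺/Ag serves as the cathode.
E°cell = E°cat − E°an = +0.805 − (+0.518) = +0.287 V; n = 1.
The balanced reaction is Ag⁺(aq) + Cu(s) → Ag(s) + Cu⁺(aq), so Q = [Cu⁺(aq)] / [Ag⁺(aq)] = 0.043 and log Q = −1.367.
By the Nernst equation, E = +0.287 − (0.0591/1)·(−1.367) = +0.37 V.

+0.37 V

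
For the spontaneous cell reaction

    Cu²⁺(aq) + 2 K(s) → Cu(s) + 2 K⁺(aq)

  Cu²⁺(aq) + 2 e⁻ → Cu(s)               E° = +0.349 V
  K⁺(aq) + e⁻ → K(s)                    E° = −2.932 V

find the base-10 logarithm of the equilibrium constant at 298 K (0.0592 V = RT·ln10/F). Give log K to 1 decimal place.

The Cu²⁺/Cu couple is reduced (cathode); E°cell = +0.349 − (−2.932) = +3.281 V with n = 2.
At equilibrium E = 0, so log K = nE°cell / 0.0592 = (2)(+3.281) / 0.0592 = 110.8.

log K = 110.8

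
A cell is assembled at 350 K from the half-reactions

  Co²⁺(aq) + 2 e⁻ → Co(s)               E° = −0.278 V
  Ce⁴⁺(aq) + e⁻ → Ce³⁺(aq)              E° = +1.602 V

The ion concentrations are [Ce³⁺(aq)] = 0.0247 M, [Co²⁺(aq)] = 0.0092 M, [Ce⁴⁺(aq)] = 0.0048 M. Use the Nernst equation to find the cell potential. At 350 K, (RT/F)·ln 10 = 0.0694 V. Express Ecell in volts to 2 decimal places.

+1.90 V

Since E°(Ce⁴⁺/Ce³⁺) > E°(Co²⁺/Co), Ce⁴⁺/Ce³⁺ serves as the cathode.
E°cell = +1.602 − (−0.278) = +1.880 V, with n = 2 electrons transferred.
Balancing gives 2 Ce⁴⁺(aq) + Co(s) → 2 Ce³⁺(aq) + Co²⁺(aq); hence Q = ([Ce³⁺(aq)]^2·[Co²⁺(aq)]) / [Ce⁴⁺(aq)]^2 = 0.244 (log Q = −0.613).
Applying E = E° − (RT ln10/nF)·log Q gives +1.880 − (0.0694/2)(−0.613) = +1.90 V.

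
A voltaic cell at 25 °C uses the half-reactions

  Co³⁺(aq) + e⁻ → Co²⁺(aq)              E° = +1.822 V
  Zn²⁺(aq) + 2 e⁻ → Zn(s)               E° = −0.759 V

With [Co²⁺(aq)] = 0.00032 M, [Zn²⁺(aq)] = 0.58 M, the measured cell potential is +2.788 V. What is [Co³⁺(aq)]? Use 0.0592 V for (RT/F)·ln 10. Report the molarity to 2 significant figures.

With Co³⁺/Co²⁺ at the cathode and Zn²⁺/Zn at the anode, E°cell = +1.822 − (−0.759) = +2.581 V (n = 2).
From the Nernst equation, log Q = n(E° − E)/0.0592 = 2·(+2.581 − (+2.788))/0.0592 = −6.993.
Balancing electrons gives 2 Co³⁺(aq) + Zn(s) → 2 Co²⁺(aq) + Zn²⁺(aq); thus Q = ([Co²⁺(aq)]^2·[Zn²⁺(aq)]) / [Co³⁺(aq)]^2.
Solving for the unknown gives log [Co³⁺(aq)] = −0.117, so [Co³⁺(aq)] ≈ 0.76 M.

0.76 M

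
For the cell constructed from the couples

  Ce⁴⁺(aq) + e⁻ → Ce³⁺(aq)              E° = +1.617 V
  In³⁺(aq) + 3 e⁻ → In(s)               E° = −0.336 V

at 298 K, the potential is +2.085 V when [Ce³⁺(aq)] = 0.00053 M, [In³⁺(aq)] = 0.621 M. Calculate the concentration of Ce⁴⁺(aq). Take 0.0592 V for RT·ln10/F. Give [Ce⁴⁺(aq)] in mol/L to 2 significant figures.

With Ce⁴⁺/Ce³⁺ at the cathode and In³⁺/In at the anode, E°cell = +1.617 − (−0.336) = +1.953 V (n = 3).
Rearranging E = E° − (0.0592/n)·log Q gives log Q = 3(+1.953 − (+2.085))/0.0592 = −6.689.
The balanced reaction is 3 Ce⁴⁺(aq) + In(s) → 3 Ce³⁺(aq) + In³⁺(aq), so Q = ([Ce³⁺(aq)]^3·[In³⁺(aq)]) / [Ce⁴⁺(aq)]^3.
Substituting the known concentrations and solving, log [Ce⁴⁺(aq)] = −1.115 and [Ce⁴⁺(aq)] = 0.077 M.

0.077 M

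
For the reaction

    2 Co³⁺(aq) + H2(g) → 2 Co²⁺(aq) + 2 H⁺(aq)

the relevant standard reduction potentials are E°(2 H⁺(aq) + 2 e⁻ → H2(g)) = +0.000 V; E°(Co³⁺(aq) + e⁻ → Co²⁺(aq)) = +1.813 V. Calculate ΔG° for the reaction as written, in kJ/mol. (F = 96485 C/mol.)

In the reaction as written Co³⁺(aq) is reduced, so the Co³⁺/Co²⁺ couple is the cathode and 2H⁺/H₂ is the anode.
E°cell = +1.813 − (+0.000) = +1.813 V; balancing electrons gives n = 2.
ΔG° = −nFE°cell = −(2)(96485)(+1.813) J/mol = −350 kJ/mol.

−350 kJ/mol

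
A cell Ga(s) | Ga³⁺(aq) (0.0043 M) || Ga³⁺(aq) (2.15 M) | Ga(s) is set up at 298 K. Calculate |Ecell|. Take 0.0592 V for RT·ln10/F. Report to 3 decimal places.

0.053 V

For a concentration cell E°cell = 0, since both electrodes use the same couple.
The compartment with the higher Ga³⁺(aq) concentration (2.15 M) acts as the cathode; ions are reduced there and produced at the dilute (0.0043 M) anode.
With n = 3, Ecell = −(0.0592/3)·log([dilute]/[conc]) = −(0.0592/3)·log(0.0043/2.15) = +0.053 V.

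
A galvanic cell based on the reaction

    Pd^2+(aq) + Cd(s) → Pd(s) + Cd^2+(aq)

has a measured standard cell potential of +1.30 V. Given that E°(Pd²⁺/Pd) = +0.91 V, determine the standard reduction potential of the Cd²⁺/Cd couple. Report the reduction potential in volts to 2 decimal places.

In the reaction as written the Pd²⁺/Pd couple is reduced (cathode) and Cd²⁺/Cd is oxidized (anode), so E°cell = E°(Pd²⁺/Pd) − E°(Cd²⁺/Cd).
E°(Cd²⁺/Cd) = E°(cathode) − E°cell = +0.91 − (+1.30) = −0.39 V.

−0.39 V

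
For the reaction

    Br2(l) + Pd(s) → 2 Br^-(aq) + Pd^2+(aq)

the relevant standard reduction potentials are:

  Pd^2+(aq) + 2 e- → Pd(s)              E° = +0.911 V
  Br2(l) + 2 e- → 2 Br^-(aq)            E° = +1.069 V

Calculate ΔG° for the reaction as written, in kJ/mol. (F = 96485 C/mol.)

In the reaction as written Br2(l) is reduced, so the Br₂/Br⁻ couple is the cathode and Pd²⁺/Pd is the anode.
E°cell = +1.069 − (+0.911) = +0.158 V; balancing electrons gives n = 2.
ΔG° = −nFE°cell = −(2)(96485)(+0.158) J/mol = −30.5 kJ/mol.

−30.5 kJ/mol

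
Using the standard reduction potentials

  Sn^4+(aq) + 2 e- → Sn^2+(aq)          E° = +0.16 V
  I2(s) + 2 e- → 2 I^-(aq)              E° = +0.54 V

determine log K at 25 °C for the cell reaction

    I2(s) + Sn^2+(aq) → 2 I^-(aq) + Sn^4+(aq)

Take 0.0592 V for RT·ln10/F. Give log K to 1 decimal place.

log K = 12.8

The I₂/I⁻ couple is reduced (cathode); E°cell = +0.54 − (+0.16) = +0.38 V with n = 2.
At equilibrium E = 0, so log K = nE°cell / 0.0592 = (2)(+0.38) / 0.0592 = 12.8.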